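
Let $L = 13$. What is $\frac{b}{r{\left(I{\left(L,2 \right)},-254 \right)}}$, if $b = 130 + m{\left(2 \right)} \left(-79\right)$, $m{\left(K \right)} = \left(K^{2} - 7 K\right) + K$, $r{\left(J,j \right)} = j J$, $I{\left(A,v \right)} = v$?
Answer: $- \frac{3}{2} \approx -1.5$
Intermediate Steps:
$r{\left(J,j \right)} = J j$
$m{\left(K \right)} = K^{2} - 6 K$
$b = 762$ ($b = 130 + 2 \left(-6 + 2\right) \left(-79\right) = 130 + 2 \left(-4\right) \left(-79\right) = 130 - -632 = 130 + 632 = 762$)
$\frac{b}{r{\left(I{\left(L,2 \right)},-254 \right)}} = \frac{762}{2 \left(-254\right)} = \frac{762}{-508} = 762 \left(- \frac{1}{508}\right) = - \frac{3}{2}$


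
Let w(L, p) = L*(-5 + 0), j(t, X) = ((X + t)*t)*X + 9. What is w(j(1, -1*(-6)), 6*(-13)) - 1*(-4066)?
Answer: 3811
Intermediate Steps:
j(t, X) = 9 + X*t*(X + t) (j(t, X) = (t*(X + t))*X + 9 = X*t*(X + t) + 9 = 9 + X*t*(X + t))
w(L, p) = -5*L (w(L, p) = L*(-5) = -5*L)
w(j(1, -1*(-6)), 6*(-13)) - 1*(-4066) = -5*(9 - 1*(-6)*1² + 1*(-1*(-6))²) - 1*(-4066) = -5*(9 + 6*1 + 1*6²) + 4066 = -5*(9 + 6 + 1*36) + 4066 = -5*(9 + 6 + 36) + 4066 = -5*51 + 4066 = -255 + 4066 = 3811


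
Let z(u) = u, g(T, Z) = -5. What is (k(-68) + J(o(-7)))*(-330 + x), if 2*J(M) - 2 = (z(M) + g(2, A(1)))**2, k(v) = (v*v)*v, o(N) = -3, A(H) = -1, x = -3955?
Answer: 1347199715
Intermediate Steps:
k(v) = v**3 (k(v) = v**2*v = v**3)
J(M) = 1 + (-5 + M)**2/2 (J(M) = 1 + (M - 5)**2/2 = 1 + (-5 + M)**2/2)
(k(-68) + J(o(-7)))*(-330 + x) = ((-68)**3 + (1 + (-5 - 3)**2/2))*(-330 - 3955) = (-314432 + (1 + (1/2)*(-8)**2))*(-4285) = (-314432 + (1 + (1/2)*64))*(-4285) = (-314432 + (1 + 32))*(-4285) = (-314432 + 33)*(-4285) = -314399*(-4285) = 1347199715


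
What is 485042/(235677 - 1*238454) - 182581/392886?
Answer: -191073238649/1091044422 ≈ -175.13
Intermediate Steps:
485042/(235677 - 1*238454) - 182581/392886 = 485042/(235677 - 238454) - 182581*1/392886 = 485042/(-2777) - 182581/392886 = 485042*(-1/2777) - 182581/392886 = -485042/2777 - 182581/392886 = -191073238649/1091044422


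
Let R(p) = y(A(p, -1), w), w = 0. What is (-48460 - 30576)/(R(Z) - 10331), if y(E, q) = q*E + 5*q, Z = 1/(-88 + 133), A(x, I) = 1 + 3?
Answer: 79036/10331 ≈ 7.6504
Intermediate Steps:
A(x, I) = 4
Z = 1/45 ≈ 0.022222
y(E, q) = 5*q + E*q (y(E, q) = E*q + 5*q = 5*q + E*q)
R(p) = 0 (R(p) = 0*(5 + 4) = 0*9 = 0)
(-48460 - 30576)/(R(Z) - 10331) = (-48460 - 30576)/(0 - 10331) = -79036/(-10331) = -79036*(-1/10331) = 79036/10331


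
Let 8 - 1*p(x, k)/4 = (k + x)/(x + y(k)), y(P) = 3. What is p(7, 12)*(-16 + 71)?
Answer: 1342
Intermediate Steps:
p(x, k) = 32 - 4*(k + x)/(3 + x) (p(x, k) = 32 - 4*(k + x)/(x + 3) = 32 - 4*(k + x)/(3 + x))
p(7, 12)*(-16 + 71) = (4*(24 - 1*12 + 7*7)/(3 + 7))*(-16 + 71) = (4*(24 - 12 + 49)/10)*55 = (4*(⅒)*61)*55 = (122/5)*55 = 1342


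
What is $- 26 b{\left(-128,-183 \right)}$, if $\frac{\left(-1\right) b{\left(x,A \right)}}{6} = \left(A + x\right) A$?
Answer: $8878428$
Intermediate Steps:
$b{\left(x,A \right)} = - 6 A \left(A + x\right)$ ($b{\left(x,A \right)} = - 6 \left(A + x\right) A = - 6 A \left(A + x\right)$)
$- 26 b{\left(-128,-183 \right)} = - 26 \left(\left(-6\right) \left(-183\right) \left(-183 - 128\right)\right) = - 26 \left(\left(-6\right) \left(-183\right) \left(-311\right)\right) = \left(-26\right) \left(-341478\right) = 8878428$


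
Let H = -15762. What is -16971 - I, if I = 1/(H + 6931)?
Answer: -149870900/8831 ≈ -16971.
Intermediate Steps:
I = -1/8831 (I = 1/(-15762 + 6931) = 1/(-8831) = -1/8831 ≈ -0.00011324)
-16971 - I = -16971 - 1*(-1/8831) = -16971 + 1/8831 = -149870900/8831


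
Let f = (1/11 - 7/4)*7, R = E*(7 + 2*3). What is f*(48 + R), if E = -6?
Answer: 7665/22 ≈ 348.41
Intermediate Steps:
R = -78 (R = -6*(7 + 2*3) = -6*(7 + 6) = -6*13 = -78)
f = -511/44 (f = (1*(1/11) - 7*¼)*7 = (1/11 - 7/4)*7 = -73/44*7 = -511/44 ≈ -11.614)
f*(48 + R) = -511*(48 - 78)/44 = -511/44*(-30) = 7665/22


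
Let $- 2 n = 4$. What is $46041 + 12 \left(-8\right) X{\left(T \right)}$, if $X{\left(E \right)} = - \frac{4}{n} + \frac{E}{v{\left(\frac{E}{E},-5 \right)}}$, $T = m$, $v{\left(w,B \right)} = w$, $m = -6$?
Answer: $46425$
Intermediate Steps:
$T = -6$
$n = -2$ ($n = \left(- \frac{1}{2}\right) 4 = -2$)
$X{\left(E \right)} = 2 + E$ ($X{\left(E \right)} = - \frac{4}{-2} + \frac{E}{E \frac{1}{E}} = \left(-4\right) \left(- \frac{1}{2}\right) + \frac{E}{1} = 2 + E 1 = 2 + E$)
$46041 + 12 \left(-8\right) X{\left(T \right)} = 46041 + 12 \left(-8\right) \left(2 - 6\right) = 46041 - -384 = 46041 + 384 = 46425$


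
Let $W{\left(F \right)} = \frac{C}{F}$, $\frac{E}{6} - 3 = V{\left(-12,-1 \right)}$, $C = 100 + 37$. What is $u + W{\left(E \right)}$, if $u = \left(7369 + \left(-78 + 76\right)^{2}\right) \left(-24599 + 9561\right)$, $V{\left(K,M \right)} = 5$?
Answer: $- \frac{5322008215}{48} \approx -1.1088 \cdot 10^{8}$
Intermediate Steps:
$C = 137$
$E = 48$ ($E = 18 + 6 \cdot 5 = 18 + 30 = 48$)
$W{\left(F \right)} = \frac{137}{F}$
$u = -110875174$ ($u = \left(7369 + \left(-2\right)^{2}\right) \left(-15038\right) = \left(7369 + 4\right) \left(-15038\right) = 7373 \left(-15038\right) = -110875174$)
$u + W{\left(E \right)} = -110875174 + \frac{137}{48} = - \frac{5322008215}{48}$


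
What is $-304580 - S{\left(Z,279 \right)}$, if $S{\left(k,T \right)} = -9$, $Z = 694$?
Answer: $-304571$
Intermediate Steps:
$-304580 - S{\left(Z,279 \right)} = -304580 - -9 = -304580 + 9 = -304571$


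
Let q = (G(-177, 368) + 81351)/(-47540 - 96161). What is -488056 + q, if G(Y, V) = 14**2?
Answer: -70134216803/143701 ≈ -4.8806e+5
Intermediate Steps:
G(Y, V) = 196
q = -81547/143701 (q = (196 + 81351)/(-47540 - 96161) = 81547/(-143701) = 81547*(-1/143701) = -81547/143701 ≈ -0.56748)
-488056 + q = -488056 - 81547/143701 = -70134216803/143701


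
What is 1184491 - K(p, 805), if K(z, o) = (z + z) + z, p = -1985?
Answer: 1190446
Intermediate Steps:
K(z, o) = 3*z (K(z, o) = 2*z + z = 3*z)
1184491 - K(p, 805) = 1184491 - 3*(-1985) = 1184491 - 1*(-5955) = 1184491 + 5955 = 1190446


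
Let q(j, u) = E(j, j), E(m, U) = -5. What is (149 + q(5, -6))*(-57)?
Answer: -8208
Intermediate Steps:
q(j, u) = -5
(149 + q(5, -6))*(-57) = (149 - 5)*(-57) = 144*(-57) = -8208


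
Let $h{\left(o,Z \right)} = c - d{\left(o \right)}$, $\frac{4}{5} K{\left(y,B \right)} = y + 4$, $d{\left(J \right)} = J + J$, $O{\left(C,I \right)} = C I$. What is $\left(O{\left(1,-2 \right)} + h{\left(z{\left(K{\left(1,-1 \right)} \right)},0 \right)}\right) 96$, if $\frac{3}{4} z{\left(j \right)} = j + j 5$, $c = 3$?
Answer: $-9504$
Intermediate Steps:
$d{\left(J \right)} = 2 J$
$K{\left(y,B \right)} = 5 + \frac{5 y}{4}$ ($K{\left(y,B \right)} = \frac{5 \left(y + 4\right)}{4} = \frac{5 \left(4 + y\right)}{4} = 5 + \frac{5 y}{4}$)
$z{\left(j \right)} = 8 j$ ($z{\left(j \right)} = \frac{4 \left(j + j 5\right)}{3} = \frac{4 \left(j + 5 j\right)}{3} = \frac{4 \cdot 6 j}{3} = 8 j$)
$h{\left(o,Z \right)} = 3 - 2 o$
$\left(O{\left(1,-2 \right)} + h{\left(z{\left(K{\left(1,-1 \right)} \right)},0 \right)}\right) 96 = \left(1 \left(-2\right) + \left(3 - 2 \cdot 8 \left(5 + \frac{5}{4} \cdot 1\right)\right)\right) 96 = \left(-2 + \left(3 - 2 \cdot 8 \left(5 + \frac{5}{4}\right)\right)\right) 96 = \left(-2 + \left(3 - 2 \cdot 8 \cdot \frac{25}{4}\right)\right) 96 = \left(-2 + \left(3 - 100\right)\right) 96 = \left(-2 - 97\right) 96 = \left(-99\right) 96 = -9504$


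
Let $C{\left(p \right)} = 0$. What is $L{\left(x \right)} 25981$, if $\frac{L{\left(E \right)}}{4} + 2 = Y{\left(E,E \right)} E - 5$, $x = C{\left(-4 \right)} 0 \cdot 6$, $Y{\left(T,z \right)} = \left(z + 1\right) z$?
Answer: $-727468$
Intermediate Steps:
$Y{\left(T,z \right)} = z \left(1 + z\right)$ ($Y{\left(T,z \right)} = \left(1 + z\right) z = z \left(1 + z\right)$)
$x = 0$ ($x = 0 \cdot 0 \cdot 6 = 0 \cdot 6 = 0$)
$L{\left(E \right)} = -28 + 4 E^{2} \left(1 + E\right)$ ($L{\left(E \right)} = -8 + 4 \left(E \left(1 + E\right) E - 5\right) = -8 + 4 \left(E^{2} \left(1 + E\right) - 5\right) = -8 + 4 \left(-5 + E^{2} \left(1 + E\right)\right) = -8 + \left(-20 + 4 E^{2} \left(1 + E\right)\right) = -28 + 4 E^{2} \left(1 + E\right)$)
$L{\left(x \right)} 25981 = \left(-28 + 4 \cdot 0^{2} \left(1 + 0\right)\right) 25981 = \left(-28 + 4 \cdot 0 \cdot 1\right) 25981 = \left(-28 + 0\right) 25981 = \left(-28\right) 25981 = -727468$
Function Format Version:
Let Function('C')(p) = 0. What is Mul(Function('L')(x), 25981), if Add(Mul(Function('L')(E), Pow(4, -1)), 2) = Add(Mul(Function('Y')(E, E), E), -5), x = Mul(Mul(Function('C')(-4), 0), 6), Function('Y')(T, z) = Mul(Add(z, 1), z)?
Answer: -727468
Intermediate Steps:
Function('Y')(T, z) = Mul(z, Add(1, z)) (Function('Y')(T, z) = Mul(Add(1, z), z) = Mul(z, Add(1, z)))
x = 0 (x = Mul(Mul(0, 0), 6) = Mul(0, 6) = 0)
Function('L')(E) = Add(-28, Mul(4, Pow(E, 2), Add(1, E))) (Function('L')(E) = Add(-8, Mul(4, Add(Mul(Mul(E, Add(1, E)), E), -5))) = Add(-8, Mul(4, Add(Mul(Pow(E, 2), Add(1, E)), -5))) = Add(-8, Mul(4, Add(-5, Mul(Pow(E, 2), Add(1, E))))) = Add(-8, Add(-20, Mul(4, Pow(E, 2), Add(1, E)))) = Add(-28, Mul(4, Pow(E, 2), Add(1, E))))
Mul(Function('L')(x), 25981) = Mul(Add(-28, Mul(4, Pow(0, 2), Add(1, 0))), 25981) = Mul(Add(-28, Mul(4, 0, 1)), 25981) = Mul(Add(-28, 0), 25981) = Mul(-28, 25981) = -727468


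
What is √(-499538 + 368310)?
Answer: 2*I*√32807 ≈ 362.25*I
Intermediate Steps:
√(-499538 + 368310) = √(-131228) = 2*I*√32807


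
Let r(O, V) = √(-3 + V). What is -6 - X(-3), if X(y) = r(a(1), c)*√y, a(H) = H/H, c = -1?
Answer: -6 + 2*√3 ≈ -2.5359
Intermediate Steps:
a(H) = 1
X(y) = 2*I*√y (X(y) = √(-3 - 1)*√y = √(-4)*√y = (2*I)*√y = 2*I*√y)
-6 - X(-3) = -6 - 2*I*√(-3) = -6 - 2*I*I*√3 = -6 - (-2)*√3 = -6 + 2*√3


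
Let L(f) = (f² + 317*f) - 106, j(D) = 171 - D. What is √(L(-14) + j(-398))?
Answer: I*√3779 ≈ 61.474*I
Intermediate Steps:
L(f) = -106 + f² + 317*f
√(L(-14) + j(-398)) = √((-106 + (-14)² + 317*(-14)) + (171 - 1*(-398))) = √((-106 + 196 - 4438) + (171 + 398)) = √(-4348 + 569) = √(-3779) = I*√3779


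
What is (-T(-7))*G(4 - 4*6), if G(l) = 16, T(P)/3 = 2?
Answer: -96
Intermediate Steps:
T(P) = 6 (T(P) = 3*2 = 6)
(-T(-7))*G(4 - 4*6) = -1*6*16 = -6*16 = -96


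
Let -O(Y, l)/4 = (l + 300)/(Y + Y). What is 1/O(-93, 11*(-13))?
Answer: 93/314 ≈ 0.29618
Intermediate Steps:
O(Y, l) = -2*(300 + l)/Y (O(Y, l) = -4*(l + 300)/(Y + Y) = -4*(300 + l)/(2*Y) = -4*(300 + l)*1/(2*Y) = -2*(300 + l)/Y)
1/O(-93, 11*(-13)) = 1/(2*(-300 - 11*(-13))/(-93)) = 1/(2*(-1/93)*(-300 - 1*(-143))) = 1/(2*(-1/93)*(-300 + 143)) = 1/(2*(-1/93)*(-157)) = 1/(314/93) = 93/314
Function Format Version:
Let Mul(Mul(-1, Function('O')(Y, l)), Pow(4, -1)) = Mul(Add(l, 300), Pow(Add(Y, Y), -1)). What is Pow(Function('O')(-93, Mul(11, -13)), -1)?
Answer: Rational(93, 314) ≈ 0.29618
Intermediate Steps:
Function('O')(Y, l) = Mul(-2, Pow(Y, -1), Add(300, l)) (Function('O')(Y, l) = Mul(-4, Mul(Add(l, 300), Pow(Add(Y, Y), -1))) = Mul(-4, Mul(Add(300, l), Pow(Mul(2, Y), -1))) = Mul(-4, Mul(Add(300, l), Mul(Rational(1, 2), Pow(Y, -1)))) = Mul(-4, Mul(Rational(1, 2), Pow(Y, -1), Add(300, l))) = Mul(-2, Pow(Y, -1), Add(300, l)))
Pow(Function('O')(-93, Mul(11, -13)), -1) = Pow(Mul(2, Pow(-93, -1), Add(-300, Mul(-1, Mul(11, -13)))), -1) = Pow(Mul(2, Rational(-1, 93), Add(-300, Mul(-1, -143))), -1) = Pow(Mul(2, Rational(-1, 93), Add(-300, 143)), -1) = Pow(Mul(2, Rational(-1, 93), -157), -1) = Pow(Rational(314, 93), -1) = Rational(93, 314)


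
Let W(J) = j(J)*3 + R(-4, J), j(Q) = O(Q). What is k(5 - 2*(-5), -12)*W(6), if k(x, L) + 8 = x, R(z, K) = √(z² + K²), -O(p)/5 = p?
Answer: -630 + 14*√13 ≈ -579.52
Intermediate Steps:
O(p) = -5*p
j(Q) = -5*Q
R(z, K) = √(K² + z²)
k(x, L) = -8 + x
W(J) = √(16 + J²) - 15*J (W(J) = -5*J*3 + √(J² + (-4)²) = -15*J + √(J² + 16) = -15*J + √(16 + J²) = √(16 + J²) - 15*J)
k(5 - 2*(-5), -12)*W(6) = (-8 + (5 - 2*(-5)))*(√(16 + 6²) - 15*6) = (-8 + (5 + 10))*(√(16 + 36) - 90) = (-8 + 15)*(√52 - 90) = 7*(2*√13 - 90) = 7*(-90 + 2*√13) = -630 + 14*√13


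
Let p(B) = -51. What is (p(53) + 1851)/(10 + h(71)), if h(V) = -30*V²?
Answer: -90/7561 ≈ -0.011903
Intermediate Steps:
(p(53) + 1851)/(10 + h(71)) = (-51 + 1851)/(10 - 30*71²) = 1800/(10 - 30*5041) = 1800/(10 - 151230) = 1800/(-151220) = 1800*(-1/151220) = -90/7561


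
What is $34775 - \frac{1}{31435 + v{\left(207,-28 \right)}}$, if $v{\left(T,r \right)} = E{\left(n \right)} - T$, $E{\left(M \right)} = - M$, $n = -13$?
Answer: $\frac{1086405774}{31241} \approx 34775.0$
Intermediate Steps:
$v{\left(T,r \right)} = 13 - T$ ($v{\left(T,r \right)} = \left(-1\right) \left(-13\right) - T = 13 - T$)
$34775 - \frac{1}{31435 + v{\left(207,-28 \right)}} = 34775 - \frac{1}{31435 + \left(13 - 207\right)} = 34775 - \frac{1}{31435 - 194} = 34775 - \frac{1}{31241} = \frac{1086405774}{31241}$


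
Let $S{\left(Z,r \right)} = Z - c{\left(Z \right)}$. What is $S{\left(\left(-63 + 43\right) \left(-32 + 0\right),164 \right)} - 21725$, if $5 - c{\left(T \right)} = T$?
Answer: $-20450$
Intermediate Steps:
$c{\left(T \right)} = 5 - T$
$S{\left(Z,r \right)} = -5 + 2 Z$ ($S{\left(Z,r \right)} = Z - \left(5 - Z\right) = Z + \left(-5 + Z\right) = -5 + 2 Z$)
$S{\left(\left(-63 + 43\right) \left(-32 + 0\right),164 \right)} - 21725 = \left(-5 + 2 \left(-63 + 43\right) \left(-32 + 0\right)\right) - 21725 = \left(-5 + 2 \left(\left(-20\right) \left(-32\right)\right)\right) - 21725 = \left(-5 + 2 \cdot 640\right) - 21725 = \left(-5 + 1280\right) - 21725 = 1275 - 21725 = -20450$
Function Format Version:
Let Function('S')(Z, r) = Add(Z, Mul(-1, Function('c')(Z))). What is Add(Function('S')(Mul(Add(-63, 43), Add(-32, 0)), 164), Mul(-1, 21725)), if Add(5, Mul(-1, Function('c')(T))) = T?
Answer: -20450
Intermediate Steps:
Function('c')(T) = Add(5, Mul(-1, T))
Function('S')(Z, r) = Add(-5, Mul(2, Z)) (Function('S')(Z, r) = Add(Z, Mul(-1, Add(5, Mul(-1, Z)))) = Add(Z, Add(-5, Z)) = Add(-5, Mul(2, Z)))
Add(Function('S')(Mul(Add(-63, 43), Add(-32, 0)), 164), Mul(-1, 21725)) = Add(Add(-5, Mul(2, Mul(Add(-63, 43), Add(-32, 0)))), Mul(-1, 21725)) = Add(Add(-5, Mul(2, Mul(-20, -32))), -21725) = Add(Add(-5, Mul(2, 640)), -21725) = Add(Add(-5, 1280), -21725) = Add(1275, -21725) = -20450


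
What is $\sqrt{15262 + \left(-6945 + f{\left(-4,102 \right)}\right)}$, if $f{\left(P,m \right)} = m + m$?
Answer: $\sqrt{8521} \approx 92.309$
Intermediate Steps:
$f{\left(P,m \right)} = 2 m$
$\sqrt{15262 + \left(-6945 + f{\left(-4,102 \right)}\right)} = \sqrt{15262 + \left(-6945 + 2 \cdot 102\right)} = \sqrt{15262 + \left(-6945 + 204\right)} = \sqrt{15262 - 6741} = \sqrt{8521}$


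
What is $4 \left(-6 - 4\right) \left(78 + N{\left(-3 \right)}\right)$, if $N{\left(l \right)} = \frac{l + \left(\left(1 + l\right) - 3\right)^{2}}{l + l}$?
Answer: $- \frac{8920}{3} \approx -2973.3$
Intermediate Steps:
$N{\left(l \right)} = \frac{l + \left(-2 + l\right)^{2}}{2 l}$
$4 \left(-6 - 4\right) \left(78 + N{\left(-3 \right)}\right) = 4 \left(-6 - 4\right) \left(78 + \frac{-3 + \left(-2 - 3\right)^{2}}{2 \left(-3\right)}\right) = 4 \left(-10\right) \left(78 + \frac{1}{2} \left(- \frac{1}{3}\right) \left(-3 + \left(-5\right)^{2}\right)\right) = - 40 \left(78 + \frac{1}{2} \left(- \frac{1}{3}\right) \left(-3 + 25\right)\right) = - 40 \left(78 + \frac{1}{2} \left(- \frac{1}{3}\right) 22\right) = - 40 \left(78 - \frac{11}{3}\right) = \left(-40\right) \frac{223}{3} = - \frac{8920}{3}$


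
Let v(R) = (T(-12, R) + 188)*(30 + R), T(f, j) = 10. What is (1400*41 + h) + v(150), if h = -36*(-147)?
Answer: 98332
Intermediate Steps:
h = 5292
v(R) = 5940 + 198*R (v(R) = (10 + 188)*(30 + R) = 198*(30 + R) = 5940 + 198*R)
(1400*41 + h) + v(150) = (1400*41 + 5292) + (5940 + 198*150) = (57400 + 5292) + (5940 + 29700) = 62692 + 35640 = 98332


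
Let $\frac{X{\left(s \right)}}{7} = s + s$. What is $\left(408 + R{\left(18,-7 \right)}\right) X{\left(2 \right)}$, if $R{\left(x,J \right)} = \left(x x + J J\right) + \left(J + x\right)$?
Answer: $22176$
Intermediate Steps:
$R{\left(x,J \right)} = J + x + J^{2} + x^{2}$ ($R{\left(x,J \right)} = \left(x^{2} + J^{2}\right) + \left(J + x\right) = \left(J^{2} + x^{2}\right) + \left(J + x\right) = J + x + J^{2} + x^{2}$)
$X{\left(s \right)} = 14 s$ ($X{\left(s \right)} = 7 \left(s + s\right) = 7 \cdot 2 s = 14 s$)
$\left(408 + R{\left(18,-7 \right)}\right) X{\left(2 \right)} = \left(408 + \left(-7 + 18 + \left(-7\right)^{2} + 18^{2}\right)\right) 14 \cdot 2 = \left(408 + \left(-7 + 18 + 49 + 324\right)\right) 28 = \left(408 + 384\right) 28 = 792 \cdot 28 = 22176$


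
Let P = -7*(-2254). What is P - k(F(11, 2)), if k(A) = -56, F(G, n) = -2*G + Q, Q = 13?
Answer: 15834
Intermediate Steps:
F(G, n) = 13 - 2*G (F(G, n) = -2*G + 13 = 13 - 2*G)
P = 15778
P - k(F(11, 2)) = 15778 - 1*(-56) = 15778 + 56 = 15834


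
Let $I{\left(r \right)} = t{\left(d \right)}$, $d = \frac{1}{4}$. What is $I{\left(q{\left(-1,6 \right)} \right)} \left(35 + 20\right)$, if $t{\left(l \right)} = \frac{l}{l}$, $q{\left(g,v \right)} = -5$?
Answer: $55$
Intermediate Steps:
$d = \frac{1}{4} \approx 0.25$
$t{\left(l \right)} = 1$
$I{\left(r \right)} = 1$
$I{\left(q{\left(-1,6 \right)} \right)} \left(35 + 20\right) = 1 \left(35 + 20\right) = 1 \cdot 55 = 55$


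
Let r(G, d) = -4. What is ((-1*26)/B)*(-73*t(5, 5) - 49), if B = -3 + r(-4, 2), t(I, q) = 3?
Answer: -6968/7 ≈ -995.43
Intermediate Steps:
B = -7 (B = -3 - 4 = -7)
((-1*26)/B)*(-73*t(5, 5) - 49) = (-1*26/(-7))*(-73*3 - 49) = (-26*(-1/7))*(-219 - 49) = (26/7)*(-268) = -6968/7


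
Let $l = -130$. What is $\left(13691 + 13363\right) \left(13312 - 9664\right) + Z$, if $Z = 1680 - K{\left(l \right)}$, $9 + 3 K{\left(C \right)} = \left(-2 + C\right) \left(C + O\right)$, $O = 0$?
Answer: $98688955$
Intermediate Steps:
$K{\left(C \right)} = -3 + \frac{C \left(-2 + C\right)}{3}$ ($K{\left(C \right)} = -3 + \frac{\left(-2 + C\right) \left(C + 0\right)}{3} = -3 + \frac{\left(-2 + C\right) C}{3} = -3 + \frac{C \left(-2 + C\right)}{3}$)
$Z = -4037$ ($Z = 1680 - \left(-3 - - \frac{260}{3} + \frac{\left(-130\right)^{2}}{3}\right) = 1680 - \left(-3 + \frac{260}{3} + \frac{1}{3} \cdot 16900\right) = 1680 - \left(-3 + \frac{260}{3} + \frac{16900}{3}\right) = 1680 - 5717 = -4037$)
$\left(13691 + 13363\right) \left(13312 - 9664\right) + Z = \left(13691 + 13363\right) \left(13312 - 9664\right) - 4037 = 27054 \cdot 3648 - 4037 = 98692992 - 4037 = 98688955$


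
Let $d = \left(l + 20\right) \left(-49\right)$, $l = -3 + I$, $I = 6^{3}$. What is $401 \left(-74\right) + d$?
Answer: $-41091$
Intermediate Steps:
$I = 216$
$l = 213$ ($l = -3 + 216 = 213$)
$d = -11417$ ($d = \left(213 + 20\right) \left(-49\right) = 233 \left(-49\right) = -11417$)
$401 \left(-74\right) + d = 401 \left(-74\right) - 11417 = -29674 - 11417 = -41091$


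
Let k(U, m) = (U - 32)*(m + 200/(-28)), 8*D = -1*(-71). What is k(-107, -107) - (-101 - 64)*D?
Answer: 970493/56 ≈ 17330.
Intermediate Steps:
D = 71/8 (D = (-1*(-71))/8 = (⅛)*71 = 71/8 ≈ 8.8750)
k(U, m) = (-32 + U)*(-50/7 + m) (k(U, m) = (-32 + U)*(m + 200*(-1/28)) = (-32 + U)*(m - 50/7) = (-32 + U)*(-50/7 + m))
k(-107, -107) - (-101 - 64)*D = (1600/7 - 32*(-107) - 50/7*(-107) - 107*(-107)) - (-101 - 64)*71/8 = (1600/7 + 3424 + 5350/7 + 11449) - (-165)*71/8 = 111061/7 - 1*(-11715/8) = 111061/7 + 11715/8 = 970493/56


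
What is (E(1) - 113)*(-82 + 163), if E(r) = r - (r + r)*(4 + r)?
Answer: -9882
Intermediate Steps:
E(r) = r - 2*r*(4 + r)
(E(1) - 113)*(-82 + 163) = (-1*1*(7 + 2*1) - 113)*(-82 + 163) = (-1*1*(7 + 2) - 113)*81 = (-1*1*9 - 113)*81 = (-9 - 113)*81 = -122*81 = -9882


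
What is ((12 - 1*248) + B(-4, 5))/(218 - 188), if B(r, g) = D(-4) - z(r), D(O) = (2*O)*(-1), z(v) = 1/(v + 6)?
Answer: -457/60 ≈ -7.6167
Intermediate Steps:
z(v) = 1/(6 + v)
D(O) = -2*O
B(r, g) = 8 - 1/(6 + r) (B(r, g) = -2*(-4) - 1/(6 + r) = 8 - 1/(6 + r))
((12 - 1*248) + B(-4, 5))/(218 - 188) = ((12 - 1*248) + (47 + 8*(-4))/(6 - 4))/(218 - 188) = ((12 - 248) + (47 - 32)/2)/30 = (-236 + (1/2)*15)*(1/30) = (-236 + 15/2)*(1/30) = -457/2*1/30 = -457/60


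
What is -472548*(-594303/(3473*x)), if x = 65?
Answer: 280836694044/225745 ≈ 1.2440e+6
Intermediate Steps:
-472548*(-594303/(3473*x)) = -472548/(-3473*65/594303) = -472548/((-225745*1/594303)) = -472548/(-225745/594303) = -472548*(-594303/225745) = 280836694044/225745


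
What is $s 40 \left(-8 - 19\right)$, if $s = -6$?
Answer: $6480$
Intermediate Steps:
$s 40 \left(-8 - 19\right) = \left(-6\right) 40 \left(-8 - 19\right) = - 240 \left(-8 - 19\right) = \left(-240\right) \left(-27\right) = 6480$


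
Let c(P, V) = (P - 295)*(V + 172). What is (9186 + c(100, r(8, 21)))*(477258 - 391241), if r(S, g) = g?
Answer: -2447097633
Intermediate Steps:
c(P, V) = (-295 + P)*(172 + V)
(9186 + c(100, r(8, 21)))*(477258 - 391241) = (9186 + (-50740 - 295*21 + 172*100 + 100*21))*(477258 - 391241) = (9186 + (-50740 - 6195 + 17200 + 2100))*86017 = (9186 - 37635)*86017 = -28449*86017 = -2447097633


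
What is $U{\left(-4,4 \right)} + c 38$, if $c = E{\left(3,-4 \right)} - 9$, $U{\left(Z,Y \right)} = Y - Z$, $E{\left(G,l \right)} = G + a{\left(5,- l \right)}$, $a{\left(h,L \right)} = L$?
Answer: $-68$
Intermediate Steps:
$E{\left(G,l \right)} = G - l$
$c = -2$ ($c = \left(3 - -4\right) - 9 = \left(3 + 4\right) - 9 = 7 - 9 = -2$)
$U{\left(-4,4 \right)} + c 38 = \left(4 - -4\right) - 76 = \left(4 + 4\right) - 76 = 8 - 76 = -68$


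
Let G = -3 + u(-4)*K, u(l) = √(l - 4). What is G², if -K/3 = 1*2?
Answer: -279 + 72*I*√2 ≈ -279.0 + 101.82*I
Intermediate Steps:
u(l) = √(-4 + l)
K = -6 (K = -3*2 = -6)
G = -3 - 12*I*√2 (G = -3 + √(-4 - 4)*(-6) = -3 + √(-8)*(-6) = -3 + (2*I*√2)*(-6) = -3 - 12*I*√2 ≈ -3.0 - 16.971*I)
G² = (-3 - 12*I*√2)²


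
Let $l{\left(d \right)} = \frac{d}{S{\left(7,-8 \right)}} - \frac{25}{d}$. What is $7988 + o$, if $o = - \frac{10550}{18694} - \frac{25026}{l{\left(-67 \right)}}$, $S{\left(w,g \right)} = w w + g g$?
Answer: $\frac{72893276541}{598208} \approx 1.2185 \cdot 10^{5}$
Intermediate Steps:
$S{\left(w,g \right)} = g^{2} + w^{2}$ ($S{\left(w,g \right)} = w^{2} + g^{2} = g^{2} + w^{2}$)
$l{\left(d \right)} = - \frac{25}{d} + \frac{d}{113}$ ($l{\left(d \right)} = \frac{d}{\left(-8\right)^{2} + 7^{2}} - \frac{25}{d} = \frac{d}{64 + 49} - \frac{25}{d} = \frac{d}{113} - \frac{25}{d} = - \frac{25}{d} + \frac{d}{113}$)
$o = \frac{68114791037}{598208}$ ($o = - \frac{10550}{18694} - \frac{25026}{- \frac{25}{-67} + \frac{1}{113} \left(-67\right)} = \left(-10550\right) \frac{1}{18694} - \frac{25026}{\left(-25\right) \left(- \frac{1}{67}\right) - \frac{67}{113}} = - \frac{5275}{9347} - \frac{25026}{\frac{25}{67} - \frac{67}{113}} = - \frac{5275}{9347} - \frac{25026}{- \frac{1664}{7571}} = - \frac{5275}{9347} - - \frac{94735923}{832} = - \frac{5275}{9347} + \frac{94735923}{832} = \frac{68114791037}{598208} \approx 1.1386 \cdot 10^{5}$)
$7988 + o = 7988 + \frac{68114791037}{598208} = \frac{72893276541}{598208}$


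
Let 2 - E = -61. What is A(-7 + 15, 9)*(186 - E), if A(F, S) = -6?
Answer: -738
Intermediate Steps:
E = 63 (E = 2 - 1*(-61) = 2 + 61 = 63)
A(-7 + 15, 9)*(186 - E) = -6*(186 - 1*63) = -6*(186 - 63) = -6*123 = -738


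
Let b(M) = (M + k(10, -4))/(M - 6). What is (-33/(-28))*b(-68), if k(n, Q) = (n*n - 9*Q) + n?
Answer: -1287/1036 ≈ -1.2423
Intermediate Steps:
k(n, Q) = n + n**2 - 9*Q (k(n, Q) = (n**2 - 9*Q) + n = n + n**2 - 9*Q)
b(M) = (146 + M)/(-6 + M) (b(M) = (M + (10 + 10**2 - 9*(-4)))/(M - 6) = (M + (10 + 100 + 36))/(-6 + M) = (M + 146)/(-6 + M) = (146 + M)/(-6 + M))
(-33/(-28))*b(-68) = (-33/(-28))*((146 - 68)/(-6 - 68)) = (-33*(-1/28))*(78/(-74)) = 33*(-1/74*78)/28 = (33/28)*(-39/37) = -1287/1036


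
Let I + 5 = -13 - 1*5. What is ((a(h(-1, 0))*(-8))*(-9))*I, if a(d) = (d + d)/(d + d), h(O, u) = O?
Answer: -1656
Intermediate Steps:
a(d) = 1 (a(d) = (2*d)/((2*d)) = (2*d)*(1/(2*d)) = 1)
I = -23 (I = -5 + (-13 - 1*5) = -5 + (-13 - 5) = -5 - 18 = -23)
((a(h(-1, 0))*(-8))*(-9))*I = ((1*(-8))*(-9))*(-23) = -8*(-9)*(-23) = 72*(-23) = -1656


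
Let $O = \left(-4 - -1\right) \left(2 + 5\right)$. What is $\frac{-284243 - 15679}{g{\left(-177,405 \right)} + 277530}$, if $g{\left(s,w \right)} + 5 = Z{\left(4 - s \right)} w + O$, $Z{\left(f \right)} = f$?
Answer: $- \frac{299922}{350809} \approx -0.85494$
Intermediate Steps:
$O = -21$ ($O = \left(-4 + 1\right) 7 = \left(-3\right) 7 = -21$)
$g{\left(s,w \right)} = -26 + w \left(4 - s\right)$ ($g{\left(s,w \right)} = -5 + \left(\left(4 - s\right) w - 21\right) = -5 + \left(w \left(4 - s\right) - 21\right) = -5 + \left(-21 + w \left(4 - s\right)\right) = -26 + w \left(4 - s\right)$)
$\frac{-284243 - 15679}{g{\left(-177,405 \right)} + 277530} = \frac{-284243 - 15679}{\left(-26 - 405 \left(-4 - 177\right)\right) + 277530} = - \frac{299922}{\left(-26 - 405 \left(-181\right)\right) + 277530} = - \frac{299922}{\left(-26 + 73305\right) + 277530} = - \frac{299922}{73279 + 277530} = - \frac{299922}{350809}$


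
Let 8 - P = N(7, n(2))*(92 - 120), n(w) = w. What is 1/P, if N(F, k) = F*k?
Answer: 1/400 ≈ 0.0025000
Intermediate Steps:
P = 400 (P = 8 - 7*2*(92 - 120) = 8 - 14*(-28) = 8 - 1*(-392) = 8 + 392 = 400)
1/P = 1/400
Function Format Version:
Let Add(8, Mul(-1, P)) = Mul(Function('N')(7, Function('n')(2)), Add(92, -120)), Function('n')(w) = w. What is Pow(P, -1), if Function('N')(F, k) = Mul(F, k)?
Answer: Rational(1, 400) ≈ 0.0025000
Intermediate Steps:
P = 400 (P = Add(8, Mul(-1, Mul(Mul(7, 2), Add(92, -120)))) = Add(8, Mul(-1, Mul(14, -28))) = Add(8, Mul(-1, -392)) = Add(8, 392) = 400)
Pow(P, -1) = Pow(400, -1) = Rational(1, 400)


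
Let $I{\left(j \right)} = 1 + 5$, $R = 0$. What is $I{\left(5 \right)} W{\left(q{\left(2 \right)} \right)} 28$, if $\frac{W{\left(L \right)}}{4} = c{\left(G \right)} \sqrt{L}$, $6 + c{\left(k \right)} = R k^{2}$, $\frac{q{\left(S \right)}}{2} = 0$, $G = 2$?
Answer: $0$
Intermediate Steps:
$q{\left(S \right)} = 0$ ($q{\left(S \right)} = 2 \cdot 0 = 0$)
$c{\left(k \right)} = -6$ ($c{\left(k \right)} = -6 + 0 k^{2} = -6 + 0 = -6$)
$I{\left(j \right)} = 6$
$W{\left(L \right)} = - 24 \sqrt{L}$ ($W{\left(L \right)} = 4 \left(- 6 \sqrt{L}\right) = - 24 \sqrt{L}$)
$I{\left(5 \right)} W{\left(q{\left(2 \right)} \right)} 28 = 6 \left(- 24 \sqrt{0}\right) 28 = 6 \left(\left(-24\right) 0\right) 28 = 6 \cdot 0 \cdot 28 = 0 \cdot 28 = 0$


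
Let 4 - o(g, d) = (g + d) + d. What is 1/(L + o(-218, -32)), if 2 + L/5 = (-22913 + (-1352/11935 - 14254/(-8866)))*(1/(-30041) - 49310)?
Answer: 84745661/478713999765693282 ≈ 1.7703e-10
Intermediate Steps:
L = 478713975528434236/84745661 (L = -10 + 5*((-22913 + (-1352/11935 - 14254/(-8866)))*(1/(-30041) - 49310)) = -10 + 5*((-22913 + (-1352*1/11935 - 14254*(-1/8866)))*(-1/30041 - 49310)) = -10 + 5*((-22913 + (-1352/11935 + 7127/4433))*(-1481321711/30041)) = -10 + 5*((-22913 + 21079/14105)*(-1481321711/30041)) = -10 + 5*(-323166786/14105*(-1481321711/30041)) = -10 + 5*(478713976375890846/423728305) = -10 + 478713976375890846/84745661 = 478713975528434236/84745661 ≈ 5.6488e+9)
o(g, d) = 4 - g - 2*d (o(g, d) = 4 - ((g + d) + d) = 4 - ((d + g) + d) = 4 - (g + 2*d) = 4 + (-g - 2*d) = 4 - g - 2*d)
1/(L + o(-218, -32)) = 1/(478713975528434236/84745661 + (4 - 1*(-218) - 2*(-32))) = 1/(478713975528434236/84745661 + (4 + 218 + 64)) = 1/(478713975528434236/84745661 + 286) = 1/(478713999765693282/84745661) = 84745661/478713999765693282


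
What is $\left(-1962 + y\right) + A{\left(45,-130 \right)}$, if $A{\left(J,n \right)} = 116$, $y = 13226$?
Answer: $11380$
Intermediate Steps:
$\left(-1962 + y\right) + A{\left(45,-130 \right)} = \left(-1962 + 13226\right) + 116 = 11264 + 116 = 11380$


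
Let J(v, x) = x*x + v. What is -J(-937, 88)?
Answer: -6807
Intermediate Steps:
J(v, x) = v + x² (J(v, x) = x² + v = v + x²)
-J(-937, 88) = -(-937 + 88²) = -(-937 + 7744) = -1*6807 = -6807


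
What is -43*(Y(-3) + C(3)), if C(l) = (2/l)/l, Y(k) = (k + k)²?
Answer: -14018/9 ≈ -1557.6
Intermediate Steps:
Y(k) = 4*k² (Y(k) = (2*k)² = 4*k²)
C(l) = 2/l²
-43*(Y(-3) + C(3)) = -43*(4*(-3)² + 2/3²) = -43*(4*9 + 2*(⅑)) = -43*(36 + 2/9) = -43*326/9 = -14018/9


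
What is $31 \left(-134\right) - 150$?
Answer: $-4304$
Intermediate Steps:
$31 \left(-134\right) - 150 = -4154 - 150 = -4304$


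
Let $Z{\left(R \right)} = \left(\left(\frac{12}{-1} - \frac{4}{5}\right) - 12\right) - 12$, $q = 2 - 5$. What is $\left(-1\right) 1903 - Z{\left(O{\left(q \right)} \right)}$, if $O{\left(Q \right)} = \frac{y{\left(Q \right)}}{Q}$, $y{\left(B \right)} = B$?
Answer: $- \frac{9331}{5} \approx -1866.2$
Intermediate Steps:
$q = -3$
$O{\left(Q \right)} = 1$ ($O{\left(Q \right)} = \frac{Q}{Q} = 1$)
$Z{\left(R \right)} = - \frac{184}{5}$ ($Z{\left(R \right)} = \left(\left(12 \left(-1\right) - \frac{4}{5}\right) - 12\right) - 12 = \left(\left(-12 - \frac{4}{5}\right) - 12\right) - 12 = \left(- \frac{64}{5} - 12\right) - 12 = - \frac{124}{5} - 12 = - \frac{184}{5}$)
$\left(-1\right) 1903 - Z{\left(O{\left(q \right)} \right)} = \left(-1\right) 1903 - - \frac{184}{5} = -1903 + \frac{184}{5} = - \frac{9331}{5}$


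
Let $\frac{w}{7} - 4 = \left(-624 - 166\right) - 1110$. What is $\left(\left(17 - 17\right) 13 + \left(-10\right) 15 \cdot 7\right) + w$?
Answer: $-14322$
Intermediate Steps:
$w = -13272$ ($w = 28 + 7 \left(\left(-624 - 166\right) - 1110\right) = 28 + 7 \left(-790 - 1110\right) = 28 + 7 \left(-1900\right) = 28 - 13300 = -13272$)
$\left(\left(17 - 17\right) 13 + \left(-10\right) 15 \cdot 7\right) + w = \left(\left(17 - 17\right) 13 + \left(-10\right) 15 \cdot 7\right) - 13272 = \left(0 \cdot 13 - 1050\right) - 13272 = \left(0 - 1050\right) - 13272 = -1050 - 13272 = -14322$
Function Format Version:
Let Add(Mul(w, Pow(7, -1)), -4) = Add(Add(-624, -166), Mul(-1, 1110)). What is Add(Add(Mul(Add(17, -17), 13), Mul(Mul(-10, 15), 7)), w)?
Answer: -14322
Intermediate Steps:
w = -13272 (w = Add(28, Mul(7, Add(Add(-624, -166), Mul(-1, 1110)))) = Add(28, Mul(7, Add(-790, -1110))) = Add(28, Mul(7, -1900)) = Add(28, -13300) = -13272)
Add(Add(Mul(Add(17, -17), 13), Mul(Mul(-10, 15), 7)), w) = Add(Add(Mul(Add(17, -17), 13), Mul(Mul(-10, 15), 7)), -13272) = Add(Add(Mul(0, 13), Mul(-150, 7)), -13272) = Add(Add(0, -1050), -13272) = Add(-1050, -13272) = -14322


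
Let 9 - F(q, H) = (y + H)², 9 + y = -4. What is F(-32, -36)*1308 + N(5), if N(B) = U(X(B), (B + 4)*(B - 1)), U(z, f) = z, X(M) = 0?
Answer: -3128736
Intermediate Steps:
y = -13 (y = -9 - 4 = -13)
N(B) = 0
F(q, H) = 9 - (-13 + H)²
F(-32, -36)*1308 + N(5) = (9 - (-13 - 36)²)*1308 + 0 = (9 - 1*(-49)²)*1308 + 0 = (9 - 1*2401)*1308 + 0 = (9 - 2401)*1308 + 0 = -2392*1308 + 0 = -3128736 + 0 = -3128736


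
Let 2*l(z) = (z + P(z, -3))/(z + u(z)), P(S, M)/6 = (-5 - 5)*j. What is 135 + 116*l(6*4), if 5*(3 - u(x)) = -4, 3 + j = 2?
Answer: 43125/139 ≈ 310.25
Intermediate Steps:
j = -1 (j = -3 + 2 = -1)
P(S, M) = 60 (P(S, M) = 6*((-5 - 5)*(-1)) = 6*(-10*(-1)) = 6*10 = 60)
u(x) = 19/5 (u(x) = 3 - ⅕*(-4) = 3 + ⅘ = 19/5)
l(z) = (60 + z)/(2*(19/5 + z)) (l(z) = ((z + 60)/(z + 19/5))/2 = ((60 + z)/(19/5 + z))/2 = (60 + z)/(2*(19/5 + z)))
135 + 116*l(6*4) = 135 + 116*(5*(60 + 6*4)/(2*(19 + 5*(6*4)))) = 135 + 116*(5*(60 + 24)/(2*(19 + 5*24))) = 135 + 116*((5/2)*84/(19 + 120)) = 135 + 116*((5/2)*84/139) = 135 + 116*((5/2)*(1/139)*84) = 135 + 116*(210/139) = 135 + 24360/139 = 43125/139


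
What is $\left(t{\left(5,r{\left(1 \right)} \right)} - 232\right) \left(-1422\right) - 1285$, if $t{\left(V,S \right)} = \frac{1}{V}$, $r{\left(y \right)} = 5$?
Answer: $\frac{1641673}{5} \approx 3.2833 \cdot 10^{5}$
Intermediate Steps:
$\left(t{\left(5,r{\left(1 \right)} \right)} - 232\right) \left(-1422\right) - 1285 = \left(\frac{1}{5} - 232\right) \left(-1422\right) - 1285 = \left(- \frac{1159}{5}\right) \left(-1422\right) - 1285 = \frac{1648098}{5} - 1285 = \frac{1641673}{5}$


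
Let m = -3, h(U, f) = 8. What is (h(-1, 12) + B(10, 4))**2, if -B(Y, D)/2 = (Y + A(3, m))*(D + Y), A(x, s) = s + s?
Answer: 10816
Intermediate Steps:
A(x, s) = 2*s
B(Y, D) = -2*(-6 + Y)*(D + Y) (B(Y, D) = -2*(Y + 2*(-3))*(D + Y) = -2*(Y - 6)*(D + Y) = -2*(-6 + Y)*(D + Y))
(h(-1, 12) + B(10, 4))**2 = (8 + (-2*10**2 + 12*4 + 12*10 - 2*4*10))**2 = (8 + (-2*100 + 48 + 120 - 80))**2 = (8 + (-200 + 48 + 120 - 80))**2 = (8 - 112)**2 = (-104)**2 = 10816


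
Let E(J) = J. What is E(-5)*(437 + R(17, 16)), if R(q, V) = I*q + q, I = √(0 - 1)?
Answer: -2270 - 85*I ≈ -2270.0 - 85.0*I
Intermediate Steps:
I
R(q, V) = q + I*q (R(q, V) = I*q + q = q + I*q)
E(-5)*(437 + R(17, 16)) = -5*(437 + 17*(1 + I)) = -5*(437 + (17 + 17*I)) = -5*(454 + 17*I) = -2270 - 85*I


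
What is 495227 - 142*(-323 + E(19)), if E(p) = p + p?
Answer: 535697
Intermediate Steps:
E(p) = 2*p
495227 - 142*(-323 + E(19)) = 495227 - 142*(-323 + 2*19) = 495227 - 142*(-323 + 38) = 495227 - 142*(-285) = 495227 - 1*(-40470) = 495227 + 40470 = 535697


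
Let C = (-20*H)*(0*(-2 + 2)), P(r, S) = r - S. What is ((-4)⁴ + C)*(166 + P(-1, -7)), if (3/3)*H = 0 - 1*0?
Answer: 44032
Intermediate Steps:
H = 0 (H = 0 - 1*0 = 0 + 0 = 0)
C = 0 (C = (-20*0)*(0*(-2 + 2)) = 0*(0*0) = 0*0 = 0)
((-4)⁴ + C)*(166 + P(-1, -7)) = ((-4)⁴ + 0)*(166 + (-1 - 1*(-7))) = (256 + 0)*(166 + (-1 + 7)) = 256*(166 + 6) = 256*172 = 44032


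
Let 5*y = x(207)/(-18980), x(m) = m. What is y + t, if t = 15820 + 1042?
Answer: 1600203593/94900 ≈ 16862.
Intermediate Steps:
y = -207/94900 (y = (207/(-18980))/5 = (207*(-1/18980))/5 = (1/5)*(-207/18980) = -207/94900 ≈ -0.0021812)
t = 16862
y + t = -207/94900 + 16862 = 1600203593/94900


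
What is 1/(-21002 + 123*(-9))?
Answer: -1/22109 ≈ -4.5230e-5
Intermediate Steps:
1/(-21002 + 123*(-9)) = 1/(-21002 - 1107) = 1/(-22109) = -1/22109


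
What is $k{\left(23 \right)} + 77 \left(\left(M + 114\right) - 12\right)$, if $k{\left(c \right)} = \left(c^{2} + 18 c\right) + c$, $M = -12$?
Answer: $7896$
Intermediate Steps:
$k{\left(c \right)} = c^{2} + 19 c$
$k{\left(23 \right)} + 77 \left(\left(M + 114\right) - 12\right) = 23 \left(19 + 23\right) + 77 \left(\left(-12 + 114\right) - 12\right) = 23 \cdot 42 + 77 \left(102 - 12\right) = 966 + 77 \cdot 90 = 966 + 6930 = 7896$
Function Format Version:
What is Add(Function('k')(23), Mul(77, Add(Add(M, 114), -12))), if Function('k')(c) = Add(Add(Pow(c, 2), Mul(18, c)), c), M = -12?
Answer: 7896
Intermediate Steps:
Function('k')(c) = Add(Pow(c, 2), Mul(19, c))
Add(Function('k')(23), Mul(77, Add(Add(M, 114), -12))) = Add(Mul(23, Add(19, 23)), Mul(77, Add(Add(-12, 114), -12))) = Add(Mul(23, 42), Mul(77, Add(102, -12))) = Add(966, Mul(77, 90)) = Add(966, 6930) = 7896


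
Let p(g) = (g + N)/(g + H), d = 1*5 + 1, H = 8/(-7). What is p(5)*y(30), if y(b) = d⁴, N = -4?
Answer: 336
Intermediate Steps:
H = -8/7 (H = 8*(-⅐) = -8/7 ≈ -1.1429)
d = 6 (d = 5 + 1 = 6)
y(b) = 1296 (y(b) = 6⁴ = 1296)
p(g) = (-4 + g)/(-8/7 + g) (p(g) = (g - 4)/(g - 8/7) = (-4 + g)/(-8/7 + g))
p(5)*y(30) = (7*(-4 + 5)/(-8 + 7*5))*1296 = (7*1/(-8 + 35))*1296 = (7*1/27)*1296 = (7*(1/27)*1)*1296 = (7/27)*1296 = 336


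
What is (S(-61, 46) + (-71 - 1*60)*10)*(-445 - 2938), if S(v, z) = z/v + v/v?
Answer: 270284785/61 ≈ 4.4309e+6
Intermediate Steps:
S(v, z) = 1 + z/v (S(v, z) = z/v + 1 = 1 + z/v)
(S(-61, 46) + (-71 - 1*60)*10)*(-445 - 2938) = ((-61 + 46)/(-61) + (-71 - 1*60)*10)*(-445 - 2938) = (-1/61*(-15) + (-71 - 60)*10)*(-3383) = (15/61 - 131*10)*(-3383) = (15/61 - 1310)*(-3383) = -79895/61*(-3383) = 270284785/61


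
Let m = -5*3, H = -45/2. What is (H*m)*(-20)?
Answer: -6750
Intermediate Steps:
H = -45/2 (H = -45*½ = -45/2 ≈ -22.500)
m = -15
(H*m)*(-20) = -45/2*(-15)*(-20) = (675/2)*(-20) = -6750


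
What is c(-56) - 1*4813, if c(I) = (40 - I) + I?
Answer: -4773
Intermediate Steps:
c(I) = 40
c(-56) - 1*4813 = 40 - 1*4813 = 40 - 4813 = -4773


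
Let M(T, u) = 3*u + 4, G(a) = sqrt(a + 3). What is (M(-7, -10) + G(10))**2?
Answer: (26 - sqrt(13))**2 ≈ 501.51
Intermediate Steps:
G(a) = sqrt(3 + a)
M(T, u) = 4 + 3*u
(M(-7, -10) + G(10))**2 = ((4 + 3*(-10)) + sqrt(3 + 10))**2 = ((4 - 30) + sqrt(13))**2 = (-26 + sqrt(13))**2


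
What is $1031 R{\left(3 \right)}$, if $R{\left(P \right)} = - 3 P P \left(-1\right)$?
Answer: $27837$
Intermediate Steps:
$R{\left(P \right)} = 3 P^{2}$ ($R{\left(P \right)} = - 3 P^{2} \left(-1\right) = 3 P^{2}$)
$1031 R{\left(3 \right)} = 1031 \cdot 3 \cdot 3^{2} = 1031 \cdot 3 \cdot 9 = 1031 \cdot 27 = 27837$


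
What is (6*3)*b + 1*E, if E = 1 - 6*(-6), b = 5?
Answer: 127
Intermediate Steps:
E = 37 (E = 1 + 36 = 37)
(6*3)*b + 1*E = (6*3)*5 + 1*37 = 18*5 + 37 = 90 + 37 = 127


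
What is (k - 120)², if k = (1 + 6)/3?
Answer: 124609/9 ≈ 13845.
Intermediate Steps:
k = 7/3 (k = 7*(⅓) = 7/3 ≈ 2.3333)
(k - 120)² = (7/3 - 120)² = (-353/3)² = 124609/9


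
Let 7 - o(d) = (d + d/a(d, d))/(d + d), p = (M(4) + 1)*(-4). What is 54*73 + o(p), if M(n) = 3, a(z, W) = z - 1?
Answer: 67125/17 ≈ 3948.5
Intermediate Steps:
a(z, W) = -1 + z
p = -16 (p = (3 + 1)*(-4) = 4*(-4) = -16)
o(d) = 7 - (d + d/(-1 + d))/(2*d) (o(d) = 7 - (d + d/(-1 + d))/(d + d) = 7 - (d + d/(-1 + d))/(2*d))
54*73 + o(p) = 54*73 + (-14 + 13*(-16))/(2*(-1 - 16)) = 3942 + (½)*(-14 - 208)/(-17) = 3942 + (½)*(-1/17)*(-222) = 3942 + 111/17 = 67125/17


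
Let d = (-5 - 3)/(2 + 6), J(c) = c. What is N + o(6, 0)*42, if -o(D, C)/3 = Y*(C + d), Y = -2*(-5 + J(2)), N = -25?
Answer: 731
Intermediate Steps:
d = -1 (d = -8/8 = -8*1/8 = -1)
Y = 6 (Y = -2*(-5 + 2) = -2*(-3) = 6)
o(D, C) = 18 - 18*C (o(D, C) = -18*(C - 1) = -18*(-1 + C) = -3*(-6 + 6*C) = 18 - 18*C)
N + o(6, 0)*42 = -25 + (18 - 18*0)*42 = -25 + (18 + 0)*42 = -25 + 18*42 = -25 + 756 = 731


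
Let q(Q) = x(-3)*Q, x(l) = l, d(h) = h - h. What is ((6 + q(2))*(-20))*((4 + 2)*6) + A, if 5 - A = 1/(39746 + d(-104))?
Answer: 198729/39746 ≈ 5.0000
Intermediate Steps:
d(h) = 0
q(Q) = -3*Q
A = 198729/39746 (A = 5 - 1/(39746 + 0) = 5 - 1/39746 = 198729/39746 ≈ 5.0000)
((6 + q(2))*(-20))*((4 + 2)*6) + A = ((6 - 3*2)*(-20))*((4 + 2)*6) + 198729/39746 = ((6 - 6)*(-20))*(6*6) + 198729/39746 = (0*(-20))*36 + 198729/39746 = 0*36 + 198729/39746 = 0 + 198729/39746 = 198729/39746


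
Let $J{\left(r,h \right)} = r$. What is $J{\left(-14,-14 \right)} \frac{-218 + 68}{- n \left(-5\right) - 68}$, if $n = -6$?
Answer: $- \frac{150}{7} \approx -21.429$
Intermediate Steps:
$J{\left(-14,-14 \right)} \frac{-218 + 68}{- n \left(-5\right) - 68} = - 14 \frac{-218 + 68}{\left(-1\right) \left(-6\right) \left(-5\right) - 68} = - 14 \left(- \frac{150}{6 \left(-5\right) - 68}\right) = - 14 \left(- \frac{150}{-30 - 68}\right) = - 14 \left(- \frac{150}{-98}\right) = - 14 \left(\left(-150\right) \left(- \frac{1}{98}\right)\right) = \left(-14\right) \frac{75}{49} = - \frac{150}{7}$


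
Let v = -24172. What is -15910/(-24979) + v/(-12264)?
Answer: 199728157/76585614 ≈ 2.6079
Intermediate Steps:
-15910/(-24979) + v/(-12264) = -15910/(-24979) - 24172/(-12264) = -15910*(-1/24979) - 24172*(-1/12264) = 15910/24979 + 6043/3066 = 199728157/76585614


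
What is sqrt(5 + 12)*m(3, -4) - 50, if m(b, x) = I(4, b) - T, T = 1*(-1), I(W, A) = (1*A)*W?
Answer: -50 + 13*sqrt(17) ≈ 3.6004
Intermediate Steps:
I(W, A) = A*W
T = -1
m(b, x) = 1 + 4*b (m(b, x) = b*4 - 1*(-1) = 4*b + 1 = 1 + 4*b)
sqrt(5 + 12)*m(3, -4) - 50 = sqrt(5 + 12)*(1 + 4*3) - 50 = sqrt(17)*(1 + 12) - 50 = sqrt(17)*13 - 50 = 13*sqrt(17) - 50 = -50 + 13*sqrt(17)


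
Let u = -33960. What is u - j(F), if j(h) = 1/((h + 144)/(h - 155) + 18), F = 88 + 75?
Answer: -15315968/451 ≈ -33960.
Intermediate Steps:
F = 163
j(h) = 1/(18 + (144 + h)/(-155 + h)) (j(h) = 1/((144 + h)/(-155 + h) + 18) = 1/(18 + (144 + h)/(-155 + h)))
u - j(F) = -33960 - (-155 + 163)/(-2646 + 19*163) = -33960 - 8/(-2646 + 3097) = -33960 - 8/451 = -15315968/451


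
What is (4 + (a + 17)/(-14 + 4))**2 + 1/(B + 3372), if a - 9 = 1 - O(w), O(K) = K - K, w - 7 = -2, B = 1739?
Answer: 863859/511100 ≈ 1.6902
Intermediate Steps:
w = 5 (w = 7 - 2 = 5)
O(K) = 0
a = 10 (a = 9 + (1 - 1*0) = 9 + (1 + 0) = 9 + 1 = 10)
(4 + (a + 17)/(-14 + 4))**2 + 1/(B + 3372) = (4 + (10 + 17)/(-14 + 4))**2 + 1/(1739 + 3372) = (4 + 27/(-10))**2 + 1/5111 = (4 + 27*(-1/10))**2 + 1/5111 = (4 - 27/10)**2 + 1/5111 = (13/10)**2 + 1/5111 = 169/100 + 1/5111 = 863859/511100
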